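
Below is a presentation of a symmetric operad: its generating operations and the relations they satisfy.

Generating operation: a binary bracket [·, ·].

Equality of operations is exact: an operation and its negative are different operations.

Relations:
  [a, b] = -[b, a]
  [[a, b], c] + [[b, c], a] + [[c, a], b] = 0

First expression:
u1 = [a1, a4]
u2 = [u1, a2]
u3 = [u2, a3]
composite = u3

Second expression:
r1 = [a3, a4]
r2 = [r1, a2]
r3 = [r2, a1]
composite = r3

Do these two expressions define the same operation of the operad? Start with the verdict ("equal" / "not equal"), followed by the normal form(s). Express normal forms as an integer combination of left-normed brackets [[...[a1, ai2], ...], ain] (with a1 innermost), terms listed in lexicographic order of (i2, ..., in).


not equal; first: [[[a1, a4], a2], a3]; second: [[[a1, a2], a3], a4] - [[[a1, a2], a4], a3] - [[[a1, a3], a4], a2] + [[[a1, a4], a3], a2]

Reducing the first expression gives [[[a1, a4], a2], a3]
Reducing the second expression gives [[[a1, a2], a3], a4] - [[[a1, a2], a4], a3] - [[[a1, a3], a4], a2] + [[[a1, a4], a3], a2]
They disagree, so not equal.


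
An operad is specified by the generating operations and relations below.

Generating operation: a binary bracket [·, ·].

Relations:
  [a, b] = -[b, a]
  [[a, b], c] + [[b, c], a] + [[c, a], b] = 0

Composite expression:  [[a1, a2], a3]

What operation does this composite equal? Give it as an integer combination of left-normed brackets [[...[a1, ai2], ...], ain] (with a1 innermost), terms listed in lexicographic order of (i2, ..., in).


[[a1, a2], a3]

A multilinear Lie element is pinned by a1-initial words (a1 innermost).
Composite bracket: [[a1, a2], a3]
The bracket unfolds into 4 signed words via [a, b] = ab - ba (2^2 = 4).
Words beginning with a1 determine it all:
  word a1a2a3 has sign +1, contributing +[[a1, a2], a3]


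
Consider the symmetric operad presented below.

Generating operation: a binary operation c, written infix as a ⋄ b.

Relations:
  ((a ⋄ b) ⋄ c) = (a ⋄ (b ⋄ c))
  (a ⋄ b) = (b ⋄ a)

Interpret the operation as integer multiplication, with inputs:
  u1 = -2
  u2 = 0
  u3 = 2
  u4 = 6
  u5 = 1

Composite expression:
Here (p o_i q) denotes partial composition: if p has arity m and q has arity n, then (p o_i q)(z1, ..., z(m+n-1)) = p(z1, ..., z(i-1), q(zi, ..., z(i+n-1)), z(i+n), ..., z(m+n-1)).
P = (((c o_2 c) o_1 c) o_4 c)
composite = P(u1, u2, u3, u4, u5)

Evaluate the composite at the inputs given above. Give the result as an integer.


0

(u1 ⋄ u2) = 0
(u4 ⋄ u5) = 6
(u3 ⋄ (u4 ⋄ u5)) = 12
((u1 ⋄ u2) ⋄ (u3 ⋄ (u4 ⋄ u5))) = 0


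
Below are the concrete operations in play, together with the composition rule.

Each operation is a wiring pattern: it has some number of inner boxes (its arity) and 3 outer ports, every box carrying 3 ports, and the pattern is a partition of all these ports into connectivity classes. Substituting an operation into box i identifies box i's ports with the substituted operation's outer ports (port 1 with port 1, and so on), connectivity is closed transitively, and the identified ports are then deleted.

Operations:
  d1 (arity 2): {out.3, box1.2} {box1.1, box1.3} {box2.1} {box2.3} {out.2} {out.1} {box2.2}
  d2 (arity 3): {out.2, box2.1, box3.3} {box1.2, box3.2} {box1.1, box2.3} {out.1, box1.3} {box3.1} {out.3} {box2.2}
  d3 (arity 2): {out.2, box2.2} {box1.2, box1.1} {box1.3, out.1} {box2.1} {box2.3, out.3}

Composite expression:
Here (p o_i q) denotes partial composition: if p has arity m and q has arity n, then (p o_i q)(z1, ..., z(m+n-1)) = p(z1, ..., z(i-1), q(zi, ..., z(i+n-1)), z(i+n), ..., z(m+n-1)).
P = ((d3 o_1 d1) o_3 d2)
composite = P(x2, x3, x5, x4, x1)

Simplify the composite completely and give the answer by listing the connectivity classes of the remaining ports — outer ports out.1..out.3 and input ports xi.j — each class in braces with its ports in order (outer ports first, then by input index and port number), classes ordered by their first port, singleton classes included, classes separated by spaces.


Reachability decides: close wires over d3-identified ports.
stage d1: inputs (x2, x3), connectivity {out.1} {out.2} {out.3, x2.2} {x2.1, x2.3} {x3.1} {x3.2} {x3.3}, out.j its boundary
stage d2: inputs (x5, x4, x1), connectivity {out.1, x5.3} {out.2, x1.3, x4.1} {out.3} {x1.1} {x1.2, x5.2} {x4.2} {x4.3, x5.1}, out.j its boundary
stage d3: inputs (x2, x3, x5, x4, x1), connectivity {out.1, x2.2} {out.2, x1.3, x4.1} {out.3} {x1.1} {x1.2, x5.2} {x2.1, x2.3} {x3.1} {x3.2} {x3.3} {x4.2} {x4.3, x5.1} {x5.3}, out.j its boundary

{out.1, x2.2} {out.2, x1.3, x4.1} {out.3} {x1.1} {x1.2, x5.2} {x2.1, x2.3} {x3.1} {x3.2} {x3.3} {x4.2} {x4.3, x5.1} {x5.3}


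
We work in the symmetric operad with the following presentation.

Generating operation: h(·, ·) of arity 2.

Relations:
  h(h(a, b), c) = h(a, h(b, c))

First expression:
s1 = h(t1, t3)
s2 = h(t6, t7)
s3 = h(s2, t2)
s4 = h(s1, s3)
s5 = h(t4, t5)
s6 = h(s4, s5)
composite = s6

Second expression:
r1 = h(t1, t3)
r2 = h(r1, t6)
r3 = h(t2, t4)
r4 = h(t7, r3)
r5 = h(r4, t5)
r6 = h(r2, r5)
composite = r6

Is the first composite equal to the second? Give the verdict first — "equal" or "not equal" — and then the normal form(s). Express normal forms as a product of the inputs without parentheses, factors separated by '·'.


Reducing the first expression gives t1 · t3 · t6 · t7 · t2 · t4 · t5
Reducing the second expression gives t1 · t3 · t6 · t7 · t2 · t4 · t5
The forms coincide; equal.

equal; both compose to t1 · t3 · t6 · t7 · t2 · t4 · t5


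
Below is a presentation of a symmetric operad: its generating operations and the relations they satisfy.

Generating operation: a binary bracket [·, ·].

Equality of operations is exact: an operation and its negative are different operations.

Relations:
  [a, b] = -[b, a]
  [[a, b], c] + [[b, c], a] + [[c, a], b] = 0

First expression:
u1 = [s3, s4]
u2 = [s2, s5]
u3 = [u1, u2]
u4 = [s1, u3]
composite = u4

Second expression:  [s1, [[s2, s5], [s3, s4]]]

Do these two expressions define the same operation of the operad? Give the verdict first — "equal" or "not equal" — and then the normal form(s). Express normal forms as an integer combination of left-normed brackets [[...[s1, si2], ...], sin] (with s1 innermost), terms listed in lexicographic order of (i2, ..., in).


not equal; the first gives -[[[[s1, s2], s5], s3], s4] + [[[[s1, s2], s5], s4], s3] + [[[[s1, s3], s4], s2], s5] - [[[[s1, s3], s4], s5], s2] - [[[[s1, s4], s3], s2], s5] + [[[[s1, s4], s3], s5], s2] + [[[[s1, s5], s2], s3], s4] - [[[[s1, s5], s2], s4], s3] and the second [[[[s1, s2], s5], s3], s4] - [[[[s1, s2], s5], s4], s3] - [[[[s1, s3], s4], s2], s5] + [[[[s1, s3], s4], s5], s2] + [[[[s1, s4], s3], s2], s5] - [[[[s1, s4], s3], s5], s2] - [[[[s1, s5], s2], s3], s4] + [[[[s1, s5], s2], s4], s3]

The first expression reduces to -[[[[s1, s2], s5], s3], s4] + [[[[s1, s2], s5], s4], s3] + [[[[s1, s3], s4], s2], s5] - [[[[s1, s3], s4], s5], s2] - [[[[s1, s4], s3], s2], s5] + [[[[s1, s4], s3], s5], s2] + [[[[s1, s5], s2], s3], s4] - [[[[s1, s5], s2], s4], s3]
The second expression reduces to [[[[s1, s2], s5], s3], s4] - [[[[s1, s2], s5], s4], s3] - [[[[s1, s3], s4], s2], s5] + [[[[s1, s3], s4], s5], s2] + [[[[s1, s4], s3], s2], s5] - [[[[s1, s4], s3], s5], s2] - [[[[s1, s5], s2], s3], s4] + [[[[s1, s5], s2], s4], s3]
Different reductions; not equal.


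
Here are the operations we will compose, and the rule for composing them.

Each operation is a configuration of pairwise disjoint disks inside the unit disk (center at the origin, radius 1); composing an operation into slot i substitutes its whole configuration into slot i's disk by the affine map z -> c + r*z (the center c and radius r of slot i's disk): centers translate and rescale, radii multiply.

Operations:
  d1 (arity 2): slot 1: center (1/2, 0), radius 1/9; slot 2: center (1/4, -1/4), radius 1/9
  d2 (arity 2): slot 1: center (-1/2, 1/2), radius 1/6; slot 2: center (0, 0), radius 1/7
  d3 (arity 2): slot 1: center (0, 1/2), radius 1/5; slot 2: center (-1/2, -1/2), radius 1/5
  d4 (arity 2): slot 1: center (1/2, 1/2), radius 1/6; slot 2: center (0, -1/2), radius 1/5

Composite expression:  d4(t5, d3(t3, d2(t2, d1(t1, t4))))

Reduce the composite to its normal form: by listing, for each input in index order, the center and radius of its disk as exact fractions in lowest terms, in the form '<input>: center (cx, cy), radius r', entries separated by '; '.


Nesting under d4 composes maps z -> c + r*z down each t-path.
t5 passes through 1 substitution, ending at center (1/2, 1/2), radius 1/6
t3 passes through 2 substitutions, ending at center (0, -2/5), radius 1/25
t2 passes through 3 substitutions, ending at center (-3/25, -29/50), radius 1/150
t1 passes through 4 substitutions, ending at center (-17/175, -3/5), radius 1/1575
t4 passes through 4 substitutions, ending at center (-69/700, -421/700), radius 1/1575

t1: center (-17/175, -3/5), radius 1/1575; t2: center (-3/25, -29/50), radius 1/150; t3: center (0, -2/5), radius 1/25; t4: center (-69/700, -421/700), radius 1/1575; t5: center (1/2, 1/2), radius 1/6


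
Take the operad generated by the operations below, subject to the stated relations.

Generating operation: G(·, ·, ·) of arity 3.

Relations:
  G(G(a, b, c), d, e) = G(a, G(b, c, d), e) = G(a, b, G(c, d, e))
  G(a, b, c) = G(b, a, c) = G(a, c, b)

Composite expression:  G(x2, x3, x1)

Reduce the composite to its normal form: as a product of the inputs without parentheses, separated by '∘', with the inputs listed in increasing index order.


Both nesting and order wash out for G; what remains is which x's occur.
G(x2, x3, x1) linearizes to x2 ∘ x3 ∘ x1
reordering the factors by index: x1 ∘ x2 ∘ x3

x1 ∘ x2 ∘ x3


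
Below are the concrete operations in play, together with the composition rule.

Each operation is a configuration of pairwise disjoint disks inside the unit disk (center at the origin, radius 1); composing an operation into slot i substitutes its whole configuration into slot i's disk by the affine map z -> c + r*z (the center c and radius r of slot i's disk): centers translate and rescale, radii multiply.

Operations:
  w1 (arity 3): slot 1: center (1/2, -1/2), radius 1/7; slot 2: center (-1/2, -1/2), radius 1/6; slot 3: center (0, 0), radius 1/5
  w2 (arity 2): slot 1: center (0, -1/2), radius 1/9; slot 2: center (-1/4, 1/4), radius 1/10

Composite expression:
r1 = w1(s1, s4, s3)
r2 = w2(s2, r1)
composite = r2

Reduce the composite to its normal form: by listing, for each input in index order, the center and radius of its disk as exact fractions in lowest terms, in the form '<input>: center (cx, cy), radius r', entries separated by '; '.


s1: center (-1/5, 1/5), radius 1/70; s2: center (0, -1/2), radius 1/9; s3: center (-1/4, 1/4), radius 1/50; s4: center (-3/10, 1/5), radius 1/60

Nesting under w2 composes maps z -> c + r*z down each s-path.
s2 passes through 1 substitution, ending at center (0, -1/2), radius 1/9
s1 passes through 2 substitutions, ending at center (-1/5, 1/5), radius 1/70
s4 passes through 2 substitutions, ending at center (-3/10, 1/5), radius 1/60
s3 passes through 2 substitutions, ending at center (-1/4, 1/4), radius 1/50


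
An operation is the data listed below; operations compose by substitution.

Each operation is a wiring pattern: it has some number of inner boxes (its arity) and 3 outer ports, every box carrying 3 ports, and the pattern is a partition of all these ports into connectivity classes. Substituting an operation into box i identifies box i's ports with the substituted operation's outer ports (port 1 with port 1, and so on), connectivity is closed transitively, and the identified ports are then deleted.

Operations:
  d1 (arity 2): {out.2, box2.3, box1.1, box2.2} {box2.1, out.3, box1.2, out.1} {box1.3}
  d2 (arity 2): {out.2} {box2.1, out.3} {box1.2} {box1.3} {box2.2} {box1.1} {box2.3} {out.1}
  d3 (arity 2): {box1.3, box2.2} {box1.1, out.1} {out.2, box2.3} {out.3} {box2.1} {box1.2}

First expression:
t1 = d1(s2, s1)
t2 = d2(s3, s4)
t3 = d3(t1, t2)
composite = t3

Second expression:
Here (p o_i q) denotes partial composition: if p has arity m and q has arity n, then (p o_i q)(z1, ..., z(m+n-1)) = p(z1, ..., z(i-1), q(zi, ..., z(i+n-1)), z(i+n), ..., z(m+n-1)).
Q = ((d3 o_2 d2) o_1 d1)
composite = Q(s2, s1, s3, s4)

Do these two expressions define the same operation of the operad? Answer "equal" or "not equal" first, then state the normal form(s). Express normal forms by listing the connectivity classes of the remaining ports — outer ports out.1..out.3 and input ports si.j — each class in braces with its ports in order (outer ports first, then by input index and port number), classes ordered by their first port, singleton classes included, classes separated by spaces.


In normal form, the first expression is {out.1, s1.1, s2.2} {out.2, s4.1} {out.3} {s1.2, s1.3, s2.1} {s2.3} {s3.1} {s3.2} {s3.3} {s4.2} {s4.3}
In normal form, the second expression is {out.1, s1.1, s2.2} {out.2, s4.1} {out.3} {s1.2, s1.3, s2.1} {s2.3} {s3.1} {s3.2} {s3.3} {s4.2} {s4.3}
The normal forms match — equal.

equal; both compose to {out.1, s1.1, s2.2} {out.2, s4.1} {out.3} {s1.2, s1.3, s2.1} {s2.3} {s3.1} {s3.2} {s3.3} {s4.2} {s4.3}


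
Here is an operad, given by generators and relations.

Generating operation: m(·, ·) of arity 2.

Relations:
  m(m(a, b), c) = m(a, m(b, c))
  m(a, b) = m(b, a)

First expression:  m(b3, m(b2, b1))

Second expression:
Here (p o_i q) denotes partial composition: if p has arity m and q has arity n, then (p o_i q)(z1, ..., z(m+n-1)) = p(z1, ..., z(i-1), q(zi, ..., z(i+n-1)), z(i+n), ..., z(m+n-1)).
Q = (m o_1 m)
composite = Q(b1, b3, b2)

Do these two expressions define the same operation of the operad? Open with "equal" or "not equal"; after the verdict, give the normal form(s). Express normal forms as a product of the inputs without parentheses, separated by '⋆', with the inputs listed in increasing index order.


equal — both sides give b1 ⋆ b2 ⋆ b3

The first expression reduces to b1 ⋆ b2 ⋆ b3
The second expression reduces to b1 ⋆ b2 ⋆ b3
Both agree, so they are equal.


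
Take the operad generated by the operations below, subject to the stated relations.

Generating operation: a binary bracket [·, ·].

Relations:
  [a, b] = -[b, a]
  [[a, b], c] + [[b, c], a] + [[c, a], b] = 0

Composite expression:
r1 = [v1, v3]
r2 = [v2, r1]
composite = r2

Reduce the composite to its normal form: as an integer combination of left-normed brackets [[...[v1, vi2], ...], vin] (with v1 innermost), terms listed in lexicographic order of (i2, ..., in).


Antisymmetry and Jacobi reduce to v1-anchored left-normed brackets.
Composite bracket: [v2, [v1, v3]]
Applying ab - ba throughout gives 4 signed words (2^2 = 4).
Words beginning with v1 determine it all:
  word v1v3v2 has sign -1, contributing -[[v1, v3], v2]

-[[v1, v3], v2]


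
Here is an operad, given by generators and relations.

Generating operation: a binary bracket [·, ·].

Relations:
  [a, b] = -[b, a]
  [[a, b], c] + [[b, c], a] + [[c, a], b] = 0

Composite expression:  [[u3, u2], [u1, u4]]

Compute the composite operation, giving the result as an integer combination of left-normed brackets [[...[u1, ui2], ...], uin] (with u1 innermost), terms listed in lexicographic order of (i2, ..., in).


Left-normed coefficients sit on the u1-initial expansion words.
Composite bracket: [[u3, u2], [u1, u4]]
Applying ab - ba throughout gives 8 signed words (2^3 = 8).
Keep just the words that open with u1:
  u1u4u2u3 appears with sign +1, giving the term +[[[u1, u4], u2], u3]
  u1u4u3u2 appears with sign -1, giving the term -[[[u1, u4], u3], u2]

[[[u1, u4], u2], u3] - [[[u1, u4], u3], u2]


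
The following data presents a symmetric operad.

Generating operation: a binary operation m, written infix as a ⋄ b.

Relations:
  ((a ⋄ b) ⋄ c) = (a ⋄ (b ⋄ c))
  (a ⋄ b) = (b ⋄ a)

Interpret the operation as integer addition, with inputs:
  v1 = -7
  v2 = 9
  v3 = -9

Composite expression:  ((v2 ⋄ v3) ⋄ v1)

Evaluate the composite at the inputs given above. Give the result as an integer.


-7

(v2 ⋄ v3) = 0
((v2 ⋄ v3) ⋄ v1) = -7


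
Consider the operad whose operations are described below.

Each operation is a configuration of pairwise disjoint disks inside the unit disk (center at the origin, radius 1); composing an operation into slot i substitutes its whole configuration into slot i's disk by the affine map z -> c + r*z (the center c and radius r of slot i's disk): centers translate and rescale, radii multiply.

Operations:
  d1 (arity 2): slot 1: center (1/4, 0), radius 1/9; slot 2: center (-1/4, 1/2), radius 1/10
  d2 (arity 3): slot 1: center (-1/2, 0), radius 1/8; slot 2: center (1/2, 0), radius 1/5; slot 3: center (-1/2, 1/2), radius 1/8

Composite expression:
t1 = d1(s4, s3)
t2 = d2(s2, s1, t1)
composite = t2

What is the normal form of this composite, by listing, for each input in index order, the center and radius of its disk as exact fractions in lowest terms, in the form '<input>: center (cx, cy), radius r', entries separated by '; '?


s1: center (1/2, 0), radius 1/5; s2: center (-1/2, 0), radius 1/8; s3: center (-17/32, 9/16), radius 1/80; s4: center (-15/32, 1/2), radius 1/72

Each s-disk chains the slot maps above it in d2; radii multiply.
tracing s2 down its 1-map path: center (-1/2, 0), radius 1/8
tracing s1 down its 1-map path: center (1/2, 0), radius 1/5
tracing s4 down its 2-map path: center (-15/32, 1/2), radius 1/72
tracing s3 down its 2-map path: center (-17/32, 9/16), radius 1/80


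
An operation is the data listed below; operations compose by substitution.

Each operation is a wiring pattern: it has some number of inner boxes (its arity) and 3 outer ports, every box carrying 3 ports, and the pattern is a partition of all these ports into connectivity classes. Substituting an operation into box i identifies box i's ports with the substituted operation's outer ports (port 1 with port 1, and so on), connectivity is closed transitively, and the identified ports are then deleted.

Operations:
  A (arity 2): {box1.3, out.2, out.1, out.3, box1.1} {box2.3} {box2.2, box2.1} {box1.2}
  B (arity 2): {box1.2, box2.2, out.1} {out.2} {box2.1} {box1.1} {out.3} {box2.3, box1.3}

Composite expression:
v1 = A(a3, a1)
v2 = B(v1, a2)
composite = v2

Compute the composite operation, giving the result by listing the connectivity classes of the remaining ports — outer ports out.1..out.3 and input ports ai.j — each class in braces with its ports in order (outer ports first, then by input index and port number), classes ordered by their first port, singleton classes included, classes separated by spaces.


{out.1, a2.2, a2.3, a3.1, a3.3} {out.2} {out.3} {a1.1, a1.2} {a1.3} {a2.1} {a3.2}

Reachability decides: close wires over B-identified ports.
the subtree at A composes to {out.1, out.2, out.3, a3.1, a3.3} {a1.1, a1.2} {a1.3} {a3.2} on (a3, a1); out.j = own outer ports
the subtree at B composes to {out.1, a2.2, a2.3, a3.1, a3.3} {out.2} {out.3} {a1.1, a1.2} {a1.3} {a2.1} {a3.2} on (a3, a1, a2); out.j = own outer ports


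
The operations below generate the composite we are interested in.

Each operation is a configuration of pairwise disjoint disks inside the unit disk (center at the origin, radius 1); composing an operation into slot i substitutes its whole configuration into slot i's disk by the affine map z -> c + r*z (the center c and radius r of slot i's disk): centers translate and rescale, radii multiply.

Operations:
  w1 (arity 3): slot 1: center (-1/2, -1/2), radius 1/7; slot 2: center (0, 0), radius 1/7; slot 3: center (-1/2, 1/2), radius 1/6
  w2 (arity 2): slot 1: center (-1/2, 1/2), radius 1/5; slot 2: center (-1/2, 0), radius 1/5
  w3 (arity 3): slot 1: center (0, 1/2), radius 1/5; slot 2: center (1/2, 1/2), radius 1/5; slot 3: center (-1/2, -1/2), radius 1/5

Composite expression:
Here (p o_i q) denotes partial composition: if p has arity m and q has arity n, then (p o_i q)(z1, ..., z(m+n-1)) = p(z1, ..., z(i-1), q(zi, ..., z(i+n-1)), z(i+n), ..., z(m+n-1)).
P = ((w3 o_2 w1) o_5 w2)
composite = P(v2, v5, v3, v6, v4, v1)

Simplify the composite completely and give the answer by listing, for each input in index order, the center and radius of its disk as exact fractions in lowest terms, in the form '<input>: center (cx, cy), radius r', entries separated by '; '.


v1: center (-3/5, -1/2), radius 1/25; v2: center (0, 1/2), radius 1/5; v3: center (1/2, 1/2), radius 1/35; v4: center (-3/5, -2/5), radius 1/25; v5: center (2/5, 2/5), radius 1/35; v6: center (2/5, 3/5), radius 1/30

Below w3, radii multiply path by path; the v-disk centers shift.
tracing v2 down its 1-map path: center (0, 1/2), radius 1/5
tracing v5 down its 2-map path: center (2/5, 2/5), radius 1/35
tracing v3 down its 2-map path: center (1/2, 1/2), radius 1/35
tracing v6 down its 2-map path: center (2/5, 3/5), radius 1/30
tracing v4 down its 2-map path: center (-3/5, -2/5), radius 1/25
tracing v1 down its 2-map path: center (-3/5, -1/2), radius 1/25


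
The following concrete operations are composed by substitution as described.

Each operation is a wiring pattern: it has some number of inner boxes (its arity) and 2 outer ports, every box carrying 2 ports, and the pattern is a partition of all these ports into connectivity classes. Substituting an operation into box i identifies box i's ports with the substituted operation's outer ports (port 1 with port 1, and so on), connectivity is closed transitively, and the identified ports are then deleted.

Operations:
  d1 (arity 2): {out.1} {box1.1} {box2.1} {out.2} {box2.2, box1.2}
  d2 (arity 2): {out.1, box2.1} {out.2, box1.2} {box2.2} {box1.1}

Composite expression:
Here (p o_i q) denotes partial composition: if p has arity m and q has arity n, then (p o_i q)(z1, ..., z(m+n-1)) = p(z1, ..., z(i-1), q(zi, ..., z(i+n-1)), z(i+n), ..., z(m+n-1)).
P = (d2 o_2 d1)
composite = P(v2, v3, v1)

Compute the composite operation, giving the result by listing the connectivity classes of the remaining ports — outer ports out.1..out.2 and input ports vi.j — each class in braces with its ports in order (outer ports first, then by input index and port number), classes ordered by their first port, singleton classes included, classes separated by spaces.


{out.1} {out.2, v2.2} {v1.1} {v1.2, v3.2} {v2.1} {v3.1}

Connectivity passes through glued d2-boundaries; trace each wire chain.
d1 over (v3, v1) gives {out.1} {out.2} {v1.1} {v1.2, v3.2} {v3.1}, out.j being that stage's outer ports
d2 over (v2, v3, v1) gives {out.1} {out.2, v2.2} {v1.1} {v1.2, v3.2} {v2.1} {v3.1}, out.j being that stage's outer ports


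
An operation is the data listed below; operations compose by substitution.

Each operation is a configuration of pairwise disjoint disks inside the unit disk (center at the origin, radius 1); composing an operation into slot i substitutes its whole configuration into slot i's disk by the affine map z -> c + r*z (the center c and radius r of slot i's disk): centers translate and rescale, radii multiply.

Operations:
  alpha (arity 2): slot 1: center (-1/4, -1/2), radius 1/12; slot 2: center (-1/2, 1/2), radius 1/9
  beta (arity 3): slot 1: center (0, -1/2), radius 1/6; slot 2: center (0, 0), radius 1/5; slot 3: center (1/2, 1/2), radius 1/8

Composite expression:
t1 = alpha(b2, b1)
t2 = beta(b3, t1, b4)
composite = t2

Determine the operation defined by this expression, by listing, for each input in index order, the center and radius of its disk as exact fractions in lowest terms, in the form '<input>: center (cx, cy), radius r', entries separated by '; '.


b1: center (-1/10, 1/10), radius 1/45; b2: center (-1/20, -1/10), radius 1/60; b3: center (0, -1/2), radius 1/6; b4: center (1/2, 1/2), radius 1/8

Nesting under beta composes maps z -> c + r*z down each b-path.
b3 passes through 1 substitution, ending at center (0, -1/2), radius 1/6
b2 passes through 2 substitutions, ending at center (-1/20, -1/10), radius 1/60
b1 passes through 2 substitutions, ending at center (-1/10, 1/10), radius 1/45
b4 passes through 1 substitution, ending at center (1/2, 1/2), radius 1/8


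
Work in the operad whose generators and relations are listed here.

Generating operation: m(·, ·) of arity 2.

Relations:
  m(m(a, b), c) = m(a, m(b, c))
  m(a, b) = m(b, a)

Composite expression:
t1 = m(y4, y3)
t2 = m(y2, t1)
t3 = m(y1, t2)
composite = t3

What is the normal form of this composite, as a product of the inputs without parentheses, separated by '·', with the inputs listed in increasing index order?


y1 · y2 · y3 · y4

Key point: m commutes, so take the y-inputs in any fixed order.
m(y4, y3) unparenthesizes to y4 · y3
m(y2, m(y4, y3)) unparenthesizes to y2 · y4 · y3
m(y1, m(y2, m(y4, y3))) unparenthesizes to y1 · y2 · y4 · y3
commutativity sorts the factors: y1 · y2 · y3 · y4


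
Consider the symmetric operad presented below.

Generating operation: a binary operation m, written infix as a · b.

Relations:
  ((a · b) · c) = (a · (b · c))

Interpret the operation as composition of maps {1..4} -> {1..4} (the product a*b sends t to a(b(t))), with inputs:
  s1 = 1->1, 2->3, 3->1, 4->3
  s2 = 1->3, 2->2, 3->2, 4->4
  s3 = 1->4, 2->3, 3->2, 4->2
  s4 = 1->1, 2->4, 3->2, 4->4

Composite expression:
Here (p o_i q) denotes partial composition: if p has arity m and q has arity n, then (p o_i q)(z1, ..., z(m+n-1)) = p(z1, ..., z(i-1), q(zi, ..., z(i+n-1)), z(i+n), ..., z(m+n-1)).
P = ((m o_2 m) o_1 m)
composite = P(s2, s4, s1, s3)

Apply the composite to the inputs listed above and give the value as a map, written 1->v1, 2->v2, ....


1->2, 2->3, 3->2, 4->2


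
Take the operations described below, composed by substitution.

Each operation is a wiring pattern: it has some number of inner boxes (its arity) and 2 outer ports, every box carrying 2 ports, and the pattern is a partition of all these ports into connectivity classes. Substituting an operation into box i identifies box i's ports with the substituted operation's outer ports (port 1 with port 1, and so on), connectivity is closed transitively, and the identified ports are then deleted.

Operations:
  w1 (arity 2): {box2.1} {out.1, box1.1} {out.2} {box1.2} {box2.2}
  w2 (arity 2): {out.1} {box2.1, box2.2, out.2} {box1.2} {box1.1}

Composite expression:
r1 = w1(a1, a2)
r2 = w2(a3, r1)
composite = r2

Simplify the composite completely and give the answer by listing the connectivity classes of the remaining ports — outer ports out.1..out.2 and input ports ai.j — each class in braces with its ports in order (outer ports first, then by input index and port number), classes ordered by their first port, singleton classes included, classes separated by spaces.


{out.1} {out.2, a1.1} {a1.2} {a2.1} {a2.2} {a3.1} {a3.2}

Connectivity passes through glued w2-boundaries; trace each wire chain.
after w1, the pattern on (a1, a2) reads {out.1, a1.1} {out.2} {a1.2} {a2.1} {a2.2} (out.j = its outer ports)
after w2, the pattern on (a3, a1, a2) reads {out.1} {out.2, a1.1} {a1.2} {a2.1} {a2.2} {a3.1} {a3.2} (out.j = its outer ports)


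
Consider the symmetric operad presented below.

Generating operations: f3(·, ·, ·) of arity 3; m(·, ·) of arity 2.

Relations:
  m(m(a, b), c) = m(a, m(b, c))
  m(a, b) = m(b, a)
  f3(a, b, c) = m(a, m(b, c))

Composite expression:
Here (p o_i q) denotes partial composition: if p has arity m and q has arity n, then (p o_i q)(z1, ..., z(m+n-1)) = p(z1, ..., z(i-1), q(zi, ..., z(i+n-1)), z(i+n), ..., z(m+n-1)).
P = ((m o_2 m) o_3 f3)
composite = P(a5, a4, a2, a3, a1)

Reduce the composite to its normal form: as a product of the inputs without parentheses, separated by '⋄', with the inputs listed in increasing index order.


a1 ⋄ a2 ⋄ a3 ⋄ a4 ⋄ a5

Any arrangement under m is one operation, so sort the a-inputs.
f3(a2, a3, a1) flattens to a2 ⋄ a3 ⋄ a1
m(a4, f3(a2, a3, a1)) flattens to a4 ⋄ a2 ⋄ a3 ⋄ a1
m(a5, m(a4, f3(a2, a3, a1))) flattens to a5 ⋄ a4 ⋄ a2 ⋄ a3 ⋄ a1
reordering the factors by index: a1 ⋄ a2 ⋄ a3 ⋄ a4 ⋄ a5


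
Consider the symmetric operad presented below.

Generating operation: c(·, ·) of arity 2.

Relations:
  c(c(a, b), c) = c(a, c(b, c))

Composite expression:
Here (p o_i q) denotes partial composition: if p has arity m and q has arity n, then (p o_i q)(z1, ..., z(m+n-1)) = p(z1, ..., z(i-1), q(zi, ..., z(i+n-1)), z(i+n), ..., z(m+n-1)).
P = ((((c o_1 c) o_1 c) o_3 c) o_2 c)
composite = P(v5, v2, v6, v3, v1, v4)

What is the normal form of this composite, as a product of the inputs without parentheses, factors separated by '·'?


v5 · v2 · v6 · v3 · v1 · v4

All parenthesizations of c agree; list the v-inputs left to right.
c(v2, v6) spells out as v2 · v6
c(v5, c(v2, v6)) spells out as v5 · v2 · v6
c(v3, v1) spells out as v3 · v1
c(c(v5, c(v2, v6)), c(v3, v1)) spells out as v5 · v2 · v6 · v3 · v1
c(c(c(v5, c(v2, v6)), c(v3, v1)), v4) spells out as v5 · v2 · v6 · v3 · v1 · v4


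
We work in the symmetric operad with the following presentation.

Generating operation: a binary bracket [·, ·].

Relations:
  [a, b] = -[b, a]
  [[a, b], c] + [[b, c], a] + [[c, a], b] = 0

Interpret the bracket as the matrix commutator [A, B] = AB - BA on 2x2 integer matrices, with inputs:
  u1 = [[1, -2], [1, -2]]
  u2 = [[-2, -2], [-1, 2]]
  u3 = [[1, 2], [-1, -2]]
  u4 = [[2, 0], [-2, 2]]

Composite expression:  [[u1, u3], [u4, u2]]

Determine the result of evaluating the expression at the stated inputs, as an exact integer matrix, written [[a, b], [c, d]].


[[96, 96], [-48, -96]]


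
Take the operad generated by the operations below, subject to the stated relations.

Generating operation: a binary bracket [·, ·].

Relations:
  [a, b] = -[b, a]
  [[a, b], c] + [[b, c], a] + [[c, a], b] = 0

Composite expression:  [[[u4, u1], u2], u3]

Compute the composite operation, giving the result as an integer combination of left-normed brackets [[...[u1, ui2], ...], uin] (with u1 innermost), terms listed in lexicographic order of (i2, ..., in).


-[[[u1, u4], u2], u3]


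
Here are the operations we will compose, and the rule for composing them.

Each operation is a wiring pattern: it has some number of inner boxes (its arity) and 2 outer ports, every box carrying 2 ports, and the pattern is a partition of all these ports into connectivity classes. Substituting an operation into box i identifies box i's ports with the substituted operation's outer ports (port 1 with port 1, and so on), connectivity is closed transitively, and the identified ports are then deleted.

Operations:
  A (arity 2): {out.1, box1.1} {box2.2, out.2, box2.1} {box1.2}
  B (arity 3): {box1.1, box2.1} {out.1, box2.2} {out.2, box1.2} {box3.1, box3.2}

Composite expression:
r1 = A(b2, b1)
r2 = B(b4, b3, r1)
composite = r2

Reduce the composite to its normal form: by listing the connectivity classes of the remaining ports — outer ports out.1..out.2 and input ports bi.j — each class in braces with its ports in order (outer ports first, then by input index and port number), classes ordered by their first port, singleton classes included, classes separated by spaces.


{out.1, b3.2} {out.2, b4.2} {b1.1, b1.2, b2.1} {b2.2} {b3.1, b4.1}


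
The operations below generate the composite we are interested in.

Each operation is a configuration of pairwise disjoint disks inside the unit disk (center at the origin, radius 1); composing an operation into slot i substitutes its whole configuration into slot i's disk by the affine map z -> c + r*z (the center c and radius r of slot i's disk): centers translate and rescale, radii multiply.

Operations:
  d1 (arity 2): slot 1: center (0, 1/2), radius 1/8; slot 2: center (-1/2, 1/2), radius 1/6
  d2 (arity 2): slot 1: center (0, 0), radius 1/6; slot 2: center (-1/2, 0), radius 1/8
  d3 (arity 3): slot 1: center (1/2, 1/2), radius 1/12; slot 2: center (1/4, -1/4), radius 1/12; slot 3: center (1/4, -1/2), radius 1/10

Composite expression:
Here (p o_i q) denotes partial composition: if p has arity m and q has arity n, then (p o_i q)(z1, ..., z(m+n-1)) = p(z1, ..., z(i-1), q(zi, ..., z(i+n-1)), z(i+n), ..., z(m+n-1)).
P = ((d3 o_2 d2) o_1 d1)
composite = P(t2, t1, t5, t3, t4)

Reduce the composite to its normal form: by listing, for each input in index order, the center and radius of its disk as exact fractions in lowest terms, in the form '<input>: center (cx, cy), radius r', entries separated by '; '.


Follow each t-input down from d3: c' goes to c + r*c', radius to r*r'.
tracing t2 down its 2-map path: center (1/2, 13/24), radius 1/96
tracing t1 down its 2-map path: center (11/24, 13/24), radius 1/72
tracing t5 down its 2-map path: center (1/4, -1/4), radius 1/72
tracing t3 down its 2-map path: center (5/24, -1/4), radius 1/96
tracing t4 down its 1-map path: center (1/4, -1/2), radius 1/10

t1: center (11/24, 13/24), radius 1/72; t2: center (1/2, 13/24), radius 1/96; t3: center (5/24, -1/4), radius 1/96; t4: center (1/4, -1/2), radius 1/10; t5: center (1/4, -1/4), radius 1/72


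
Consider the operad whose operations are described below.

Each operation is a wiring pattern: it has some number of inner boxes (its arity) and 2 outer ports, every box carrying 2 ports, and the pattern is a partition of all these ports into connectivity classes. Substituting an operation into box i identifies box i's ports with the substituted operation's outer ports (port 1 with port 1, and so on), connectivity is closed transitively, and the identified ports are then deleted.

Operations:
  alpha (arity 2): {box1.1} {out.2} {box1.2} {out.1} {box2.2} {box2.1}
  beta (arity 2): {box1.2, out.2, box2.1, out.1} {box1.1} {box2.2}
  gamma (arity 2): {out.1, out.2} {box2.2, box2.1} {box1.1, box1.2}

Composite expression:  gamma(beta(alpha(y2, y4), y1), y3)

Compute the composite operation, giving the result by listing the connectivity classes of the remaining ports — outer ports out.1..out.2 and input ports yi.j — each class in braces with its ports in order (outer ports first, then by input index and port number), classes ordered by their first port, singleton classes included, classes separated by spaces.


Two ports join when wires chain via gamma-identified ports.
after alpha, the pattern on (y2, y4) reads {out.1} {out.2} {y2.1} {y2.2} {y4.1} {y4.2} (out.j = its outer ports)
after beta, the pattern on (y2, y4, y1) reads {out.1, out.2, y1.1} {y1.2} {y2.1} {y2.2} {y4.1} {y4.2} (out.j = its outer ports)
after gamma, the pattern on (y2, y4, y1, y3) reads {out.1, out.2} {y1.1} {y1.2} {y2.1} {y2.2} {y3.1, y3.2} {y4.1} {y4.2} (out.j = its outer ports)

{out.1, out.2} {y1.1} {y1.2} {y2.1} {y2.2} {y3.1, y3.2} {y4.1} {y4.2}


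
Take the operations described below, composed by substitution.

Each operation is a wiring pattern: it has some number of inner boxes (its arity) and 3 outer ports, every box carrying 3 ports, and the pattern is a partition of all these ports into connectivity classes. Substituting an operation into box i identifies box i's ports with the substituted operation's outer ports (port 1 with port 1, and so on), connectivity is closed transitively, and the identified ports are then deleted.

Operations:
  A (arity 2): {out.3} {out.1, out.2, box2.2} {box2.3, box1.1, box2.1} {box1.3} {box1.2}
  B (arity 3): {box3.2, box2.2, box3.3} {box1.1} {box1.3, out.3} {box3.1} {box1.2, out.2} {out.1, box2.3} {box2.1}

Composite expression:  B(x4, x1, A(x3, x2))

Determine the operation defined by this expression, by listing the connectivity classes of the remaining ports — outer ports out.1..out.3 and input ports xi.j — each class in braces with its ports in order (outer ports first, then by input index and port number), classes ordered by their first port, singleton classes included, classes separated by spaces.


{out.1, x1.3} {out.2, x4.2} {out.3, x4.3} {x1.1} {x1.2, x2.2} {x2.1, x2.3, x3.1} {x3.2} {x3.3} {x4.1}

After gluing at B, chains via deleted ports link the x-ports.
stage A: inputs (x3, x2), connectivity {out.1, out.2, x2.2} {out.3} {x2.1, x2.3, x3.1} {x3.2} {x3.3}, out.j its boundary
stage B: inputs (x4, x1, x3, x2), connectivity {out.1, x1.3} {out.2, x4.2} {out.3, x4.3} {x1.1} {x1.2, x2.2} {x2.1, x2.3, x3.1} {x3.2} {x3.3} {x4.1}, out.j its boundary


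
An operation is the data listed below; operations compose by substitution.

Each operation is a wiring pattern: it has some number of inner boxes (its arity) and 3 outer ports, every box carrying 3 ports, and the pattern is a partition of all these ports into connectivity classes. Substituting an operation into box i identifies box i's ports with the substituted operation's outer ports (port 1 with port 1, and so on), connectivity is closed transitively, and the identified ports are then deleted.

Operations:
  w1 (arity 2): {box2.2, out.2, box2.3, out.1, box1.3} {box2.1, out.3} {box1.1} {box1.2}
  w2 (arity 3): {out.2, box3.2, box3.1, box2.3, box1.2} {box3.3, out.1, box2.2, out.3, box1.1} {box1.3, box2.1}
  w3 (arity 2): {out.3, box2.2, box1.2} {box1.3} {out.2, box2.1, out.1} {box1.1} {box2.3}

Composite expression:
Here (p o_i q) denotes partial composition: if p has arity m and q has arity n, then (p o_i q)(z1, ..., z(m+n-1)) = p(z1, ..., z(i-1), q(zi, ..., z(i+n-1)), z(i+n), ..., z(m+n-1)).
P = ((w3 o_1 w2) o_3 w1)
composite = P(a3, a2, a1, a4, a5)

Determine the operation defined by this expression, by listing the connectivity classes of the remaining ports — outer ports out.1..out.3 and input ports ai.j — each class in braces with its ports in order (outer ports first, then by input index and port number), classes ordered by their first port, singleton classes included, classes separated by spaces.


{out.1, out.2, a5.1} {out.3, a1.3, a2.3, a3.2, a4.2, a4.3, a5.2} {a1.1} {a1.2} {a2.1, a3.3} {a2.2, a3.1, a4.1} {a5.3}


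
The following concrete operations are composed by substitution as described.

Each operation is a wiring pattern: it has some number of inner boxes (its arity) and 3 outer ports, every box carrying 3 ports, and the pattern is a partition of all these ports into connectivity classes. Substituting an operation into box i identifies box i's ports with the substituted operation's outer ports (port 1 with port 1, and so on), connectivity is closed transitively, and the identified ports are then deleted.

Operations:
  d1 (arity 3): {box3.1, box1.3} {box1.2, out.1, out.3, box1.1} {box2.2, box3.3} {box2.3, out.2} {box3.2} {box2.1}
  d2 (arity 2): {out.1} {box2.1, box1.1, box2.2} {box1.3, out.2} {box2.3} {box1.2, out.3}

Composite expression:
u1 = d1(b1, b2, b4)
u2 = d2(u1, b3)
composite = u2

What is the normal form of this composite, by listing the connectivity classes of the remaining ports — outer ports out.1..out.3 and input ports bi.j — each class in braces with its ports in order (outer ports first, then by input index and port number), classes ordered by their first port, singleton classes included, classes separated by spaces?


Substituting into d2 glues patterns; closure does the rest.
after d1, the pattern on (b1, b2, b4) reads {out.1, out.3, b1.1, b1.2} {out.2, b2.3} {b1.3, b4.1} {b2.1} {b2.2, b4.3} {b4.2} (out.j = its outer ports)
after d2, the pattern on (b1, b2, b4, b3) reads {out.1} {out.2, b1.1, b1.2, b3.1, b3.2} {out.3, b2.3} {b1.3, b4.1} {b2.1} {b2.2, b4.3} {b3.3} {b4.2} (out.j = its outer ports)

{out.1} {out.2, b1.1, b1.2, b3.1, b3.2} {out.3, b2.3} {b1.3, b4.1} {b2.1} {b2.2, b4.3} {b3.3} {b4.2}


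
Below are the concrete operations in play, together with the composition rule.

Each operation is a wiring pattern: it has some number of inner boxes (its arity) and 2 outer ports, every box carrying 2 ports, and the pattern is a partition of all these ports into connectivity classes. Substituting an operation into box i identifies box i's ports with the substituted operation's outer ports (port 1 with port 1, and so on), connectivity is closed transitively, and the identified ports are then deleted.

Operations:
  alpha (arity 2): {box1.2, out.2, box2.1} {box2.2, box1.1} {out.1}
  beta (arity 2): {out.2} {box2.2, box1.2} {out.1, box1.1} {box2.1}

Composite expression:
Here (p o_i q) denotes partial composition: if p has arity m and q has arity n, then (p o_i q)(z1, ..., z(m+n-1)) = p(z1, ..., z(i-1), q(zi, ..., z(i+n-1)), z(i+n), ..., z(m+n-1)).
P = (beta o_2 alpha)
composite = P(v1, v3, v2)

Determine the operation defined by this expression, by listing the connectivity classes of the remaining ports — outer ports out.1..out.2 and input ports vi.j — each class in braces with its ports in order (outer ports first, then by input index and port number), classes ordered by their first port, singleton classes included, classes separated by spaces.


{out.1, v1.1} {out.2} {v1.2, v2.1, v3.2} {v2.2, v3.1}

Two ports join when wires chain via beta-identified ports.
alpha over (v3, v2) gives {out.1} {out.2, v2.1, v3.2} {v2.2, v3.1}, out.j being that stage's outer ports
beta over (v1, v3, v2) gives {out.1, v1.1} {out.2} {v1.2, v2.1, v3.2} {v2.2, v3.1}, out.j being that stage's outer ports
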